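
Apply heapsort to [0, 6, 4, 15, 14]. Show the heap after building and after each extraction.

Build heap: [15, 14, 4, 6, 0]
Extract 15: [14, 6, 4, 0, 15]
Extract 14: [6, 0, 4, 14, 15]
Extract 6: [4, 0, 6, 14, 15]
Extract 4: [0, 4, 6, 14, 15]


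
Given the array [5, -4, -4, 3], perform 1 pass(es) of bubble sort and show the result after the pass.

After pass 1: [-4, -4, 3, 5] (3 swaps)
Total swaps: 3


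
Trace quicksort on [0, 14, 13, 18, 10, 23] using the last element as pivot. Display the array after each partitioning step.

Partition 1: pivot=23 at index 5 -> [0, 14, 13, 18, 10, 23]
Partition 2: pivot=10 at index 1 -> [0, 10, 13, 18, 14, 23]
Partition 3: pivot=14 at index 3 -> [0, 10, 13, 14, 18, 23]


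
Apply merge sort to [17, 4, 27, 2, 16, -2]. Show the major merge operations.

Divide and conquer:
  Merge [4] + [27] -> [4, 27]
  Merge [17] + [4, 27] -> [4, 17, 27]
  Merge [16] + [-2] -> [-2, 16]
  Merge [2] + [-2, 16] -> [-2, 2, 16]
  Merge [4, 17, 27] + [-2, 2, 16] -> [-2, 2, 4, 16, 17, 27]


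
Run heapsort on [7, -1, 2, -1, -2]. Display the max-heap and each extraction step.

Build heap: [7, -1, 2, -1, -2]
Extract 7: [2, -1, -2, -1, 7]
Extract 2: [-1, -1, -2, 2, 7]
Extract -1: [-1, -2, -1, 2, 7]
Extract -1: [-2, -1, -1, 2, 7]


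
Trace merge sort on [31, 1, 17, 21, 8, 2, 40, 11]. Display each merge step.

Divide and conquer:
  Merge [31] + [1] -> [1, 31]
  Merge [17] + [21] -> [17, 21]
  Merge [1, 31] + [17, 21] -> [1, 17, 21, 31]
  Merge [8] + [2] -> [2, 8]
  Merge [40] + [11] -> [11, 40]
  Merge [2, 8] + [11, 40] -> [2, 8, 11, 40]
  Merge [1, 17, 21, 31] + [2, 8, 11, 40] -> [1, 2, 8, 11, 17, 21, 31, 40]


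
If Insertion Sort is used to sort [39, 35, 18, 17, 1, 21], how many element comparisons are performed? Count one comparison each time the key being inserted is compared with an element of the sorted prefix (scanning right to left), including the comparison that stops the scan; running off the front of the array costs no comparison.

Insert 35: 39 > 35 (shift), reached front = 1 comparison(s) -> [35, 39, 18, 17, 1, 21]
Insert 18: 39 > 18 (shift), 35 > 18 (shift), reached front = 2 comparison(s) -> [18, 35, 39, 17, 1, 21]
Insert 17: 39 > 17 (shift), 35 > 17 (shift), 18 > 17 (shift), reached front = 3 comparison(s) -> [17, 18, 35, 39, 1, 21]
Insert 1: 39 > 1 (shift), 35 > 1 (shift), 18 > 1 (shift), 17 > 1 (shift), reached front = 4 comparison(s) -> [1, 17, 18, 35, 39, 21]
Insert 21: 39 > 21 (shift), 35 > 21 (shift), 18 <= 21 (stop) = 3 comparison(s) -> [1, 17, 18, 21, 35, 39]
Total comparisons: 1 + 2 + 3 + 4 + 3 = 13


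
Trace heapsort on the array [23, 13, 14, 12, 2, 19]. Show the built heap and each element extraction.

Build heap: [23, 13, 19, 12, 2, 14]
Extract 23: [19, 13, 14, 12, 2, 23]
Extract 19: [14, 13, 2, 12, 19, 23]
Extract 14: [13, 12, 2, 14, 19, 23]
Extract 13: [12, 2, 13, 14, 19, 23]
Extract 12: [2, 12, 13, 14, 19, 23]


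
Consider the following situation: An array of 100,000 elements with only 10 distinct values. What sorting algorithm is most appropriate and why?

Best choice: 3-way quicksort or Counting sort
Reason: 3-way (Dutch national flag) partitioning groups every copy of the pivot together, so with only d=10 distinct keys quicksort finishes in O(n log d) expected time, which is effectively linear; counting sort runs in O(n + k) where k is the size of the key range (not the number of distinct values), so it is linear when the 10 values are integers drawn from a small known range


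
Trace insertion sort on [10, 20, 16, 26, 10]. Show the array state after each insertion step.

First element 10 is already 'sorted'
Insert 20: shifted 0 elements -> [10, 20, 16, 26, 10]
Insert 16: shifted 1 elements -> [10, 16, 20, 26, 10]
Insert 26: shifted 0 elements -> [10, 16, 20, 26, 10]
Insert 10: shifted 3 elements -> [10, 10, 16, 20, 26]


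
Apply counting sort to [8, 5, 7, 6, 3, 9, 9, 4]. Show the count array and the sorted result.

Count array: [0, 0, 0, 1, 1, 1, 1, 1, 1, 2]
(count[i] = number of elements equal to i)
Cumulative count: [0, 0, 0, 1, 2, 3, 4, 5, 6, 8]
Sorted: [3, 4, 5, 6, 7, 8, 9, 9]


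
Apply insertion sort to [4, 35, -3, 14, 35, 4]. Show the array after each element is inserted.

First element 4 is already 'sorted'
Insert 35: shifted 0 elements -> [4, 35, -3, 14, 35, 4]
Insert -3: shifted 2 elements -> [-3, 4, 35, 14, 35, 4]
Insert 14: shifted 1 elements -> [-3, 4, 14, 35, 35, 4]
Insert 35: shifted 0 elements -> [-3, 4, 14, 35, 35, 4]
Insert 4: shifted 3 elements -> [-3, 4, 4, 14, 35, 35]


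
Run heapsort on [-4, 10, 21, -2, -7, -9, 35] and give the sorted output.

Build heap: [35, 10, 21, -2, -7, -9, -4]
Extract 35: [21, 10, -4, -2, -7, -9, 35]
Extract 21: [10, -2, -4, -9, -7, 21, 35]
Extract 10: [-2, -7, -4, -9, 10, 21, 35]
Extract -2: [-4, -7, -9, -2, 10, 21, 35]
Extract -4: [-7, -9, -4, -2, 10, 21, 35]
Extract -7: [-9, -7, -4, -2, 10, 21, 35]


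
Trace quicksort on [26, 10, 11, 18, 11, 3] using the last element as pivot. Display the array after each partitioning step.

Partition 1: pivot=3 at index 0 -> [3, 10, 11, 18, 11, 26]
Partition 2: pivot=26 at index 5 -> [3, 10, 11, 18, 11, 26]
Partition 3: pivot=11 at index 3 -> [3, 10, 11, 11, 18, 26]
Partition 4: pivot=11 at index 2 -> [3, 10, 11, 11, 18, 26]


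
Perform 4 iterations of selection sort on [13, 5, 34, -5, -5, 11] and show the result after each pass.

Pass 1: Select minimum -5 at index 3, swap -> [-5, 5, 34, 13, -5, 11]
Pass 2: Select minimum -5 at index 4, swap -> [-5, -5, 34, 13, 5, 11]
Pass 3: Select minimum 5 at index 4, swap -> [-5, -5, 5, 13, 34, 11]
Pass 4: Select minimum 11 at index 5, swap -> [-5, -5, 5, 11, 34, 13]


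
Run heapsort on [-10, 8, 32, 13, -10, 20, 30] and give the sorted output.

Build heap: [32, 13, 30, 8, -10, 20, -10]
Extract 32: [30, 13, 20, 8, -10, -10, 32]
Extract 30: [20, 13, -10, 8, -10, 30, 32]
Extract 20: [13, 8, -10, -10, 20, 30, 32]
Extract 13: [8, -10, -10, 13, 20, 30, 32]
Extract 8: [-10, -10, 8, 13, 20, 30, 32]
Extract -10: [-10, -10, 8, 13, 20, 30, 32]


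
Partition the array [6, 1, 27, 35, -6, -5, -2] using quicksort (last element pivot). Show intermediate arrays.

Partition 1: pivot=-2 at index 2 -> [-6, -5, -2, 35, 6, 1, 27]
Partition 2: pivot=-5 at index 1 -> [-6, -5, -2, 35, 6, 1, 27]
Partition 3: pivot=27 at index 5 -> [-6, -5, -2, 6, 1, 27, 35]
Partition 4: pivot=1 at index 3 -> [-6, -5, -2, 1, 6, 27, 35]


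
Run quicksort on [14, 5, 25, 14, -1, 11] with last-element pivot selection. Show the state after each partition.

Partition 1: pivot=11 at index 2 -> [5, -1, 11, 14, 14, 25]
Partition 2: pivot=-1 at index 0 -> [-1, 5, 11, 14, 14, 25]
Partition 3: pivot=25 at index 5 -> [-1, 5, 11, 14, 14, 25]
Partition 4: pivot=14 at index 4 -> [-1, 5, 11, 14, 14, 25]


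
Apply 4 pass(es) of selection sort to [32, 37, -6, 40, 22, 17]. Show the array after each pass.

Pass 1: Select minimum -6 at index 2, swap -> [-6, 37, 32, 40, 22, 17]
Pass 2: Select minimum 17 at index 5, swap -> [-6, 17, 32, 40, 22, 37]
Pass 3: Select minimum 22 at index 4, swap -> [-6, 17, 22, 40, 32, 37]
Pass 4: Select minimum 32 at index 4, swap -> [-6, 17, 22, 32, 40, 37]


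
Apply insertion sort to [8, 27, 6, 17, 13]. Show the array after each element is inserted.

First element 8 is already 'sorted'
Insert 27: shifted 0 elements -> [8, 27, 6, 17, 13]
Insert 6: shifted 2 elements -> [6, 8, 27, 17, 13]
Insert 17: shifted 1 elements -> [6, 8, 17, 27, 13]
Insert 13: shifted 2 elements -> [6, 8, 13, 17, 27]


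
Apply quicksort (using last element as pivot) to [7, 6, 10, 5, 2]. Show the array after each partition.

Partition 1: pivot=2 at index 0 -> [2, 6, 10, 5, 7]
Partition 2: pivot=7 at index 3 -> [2, 6, 5, 7, 10]
Partition 3: pivot=5 at index 1 -> [2, 5, 6, 7, 10]


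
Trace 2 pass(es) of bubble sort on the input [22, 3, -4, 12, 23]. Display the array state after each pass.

After pass 1: [3, -4, 12, 22, 23] (3 swaps)
After pass 2: [-4, 3, 12, 22, 23] (1 swaps)
Total swaps: 4


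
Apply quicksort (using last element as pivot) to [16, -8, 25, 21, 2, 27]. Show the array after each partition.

Partition 1: pivot=27 at index 5 -> [16, -8, 25, 21, 2, 27]
Partition 2: pivot=2 at index 1 -> [-8, 2, 25, 21, 16, 27]
Partition 3: pivot=16 at index 2 -> [-8, 2, 16, 21, 25, 27]
Partition 4: pivot=25 at index 4 -> [-8, 2, 16, 21, 25, 27]


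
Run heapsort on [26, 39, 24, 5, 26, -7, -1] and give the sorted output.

Build heap: [39, 26, 24, 5, 26, -7, -1]
Extract 39: [26, 26, 24, 5, -1, -7, 39]
Extract 26: [26, 5, 24, -7, -1, 26, 39]
Extract 26: [24, 5, -1, -7, 26, 26, 39]
Extract 24: [5, -7, -1, 24, 26, 26, 39]
Extract 5: [-1, -7, 5, 24, 26, 26, 39]
Extract -1: [-7, -1, 5, 24, 26, 26, 39]


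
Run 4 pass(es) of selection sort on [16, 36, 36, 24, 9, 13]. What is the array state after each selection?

Pass 1: Select minimum 9 at index 4, swap -> [9, 36, 36, 24, 16, 13]
Pass 2: Select minimum 13 at index 5, swap -> [9, 13, 36, 24, 16, 36]
Pass 3: Select minimum 16 at index 4, swap -> [9, 13, 16, 24, 36, 36]
Pass 4: Select minimum 24 at index 3, swap -> [9, 13, 16, 24, 36, 36]


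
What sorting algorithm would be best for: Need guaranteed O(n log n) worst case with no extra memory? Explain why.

Best choice: Heapsort
Reason: Heapsort is O(n log n) worst case and sorts in-place; quicksort can degrade to O(n^2)


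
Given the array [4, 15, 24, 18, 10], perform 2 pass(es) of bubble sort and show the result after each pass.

After pass 1: [4, 15, 18, 10, 24] (2 swaps)
After pass 2: [4, 15, 10, 18, 24] (1 swaps)
Total swaps: 3


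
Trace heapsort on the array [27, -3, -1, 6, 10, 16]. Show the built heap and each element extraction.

Build heap: [27, 10, 16, 6, -3, -1]
Extract 27: [16, 10, -1, 6, -3, 27]
Extract 16: [10, 6, -1, -3, 16, 27]
Extract 10: [6, -3, -1, 10, 16, 27]
Extract 6: [-1, -3, 6, 10, 16, 27]
Extract -1: [-3, -1, 6, 10, 16, 27]


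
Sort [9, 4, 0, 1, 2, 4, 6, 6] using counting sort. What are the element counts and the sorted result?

Count array: [1, 1, 1, 0, 2, 0, 2, 0, 0, 1]
(count[i] = number of elements equal to i)
Cumulative count: [1, 2, 3, 3, 5, 5, 7, 7, 7, 8]
Sorted: [0, 1, 2, 4, 4, 6, 6, 9]


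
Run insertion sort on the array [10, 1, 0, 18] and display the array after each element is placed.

First element 10 is already 'sorted'
Insert 1: shifted 1 elements -> [1, 10, 0, 18]
Insert 0: shifted 2 elements -> [0, 1, 10, 18]
Insert 18: shifted 0 elements -> [0, 1, 10, 18]


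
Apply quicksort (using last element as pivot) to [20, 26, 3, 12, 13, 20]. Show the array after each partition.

Partition 1: pivot=20 at index 4 -> [20, 3, 12, 13, 20, 26]
Partition 2: pivot=13 at index 2 -> [3, 12, 13, 20, 20, 26]
Partition 3: pivot=12 at index 1 -> [3, 12, 13, 20, 20, 26]


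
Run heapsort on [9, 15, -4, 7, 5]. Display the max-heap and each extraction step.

Build heap: [15, 9, -4, 7, 5]
Extract 15: [9, 7, -4, 5, 15]
Extract 9: [7, 5, -4, 9, 15]
Extract 7: [5, -4, 7, 9, 15]
Extract 5: [-4, 5, 7, 9, 15]


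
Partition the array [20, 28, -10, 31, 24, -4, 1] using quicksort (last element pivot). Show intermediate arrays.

Partition 1: pivot=1 at index 2 -> [-10, -4, 1, 31, 24, 28, 20]
Partition 2: pivot=-4 at index 1 -> [-10, -4, 1, 31, 24, 28, 20]
Partition 3: pivot=20 at index 3 -> [-10, -4, 1, 20, 24, 28, 31]
Partition 4: pivot=31 at index 6 -> [-10, -4, 1, 20, 24, 28, 31]
Partition 5: pivot=28 at index 5 -> [-10, -4, 1, 20, 24, 28, 31]


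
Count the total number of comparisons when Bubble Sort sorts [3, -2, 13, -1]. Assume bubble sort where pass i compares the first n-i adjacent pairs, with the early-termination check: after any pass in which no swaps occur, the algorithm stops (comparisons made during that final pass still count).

Pass 1: compare adjacent pairs (0,1)..(2,3) = 3 comparison(s), 2 swap(s) -> [-2, 3, -1, 13]
Pass 2: compare adjacent pairs (0,1)..(1,2) = 2 comparison(s), 1 swap(s) -> [-2, -1, 3, 13]
Pass 3: compare adjacent pairs (0,1)..(0,1) = 1 comparison(s), 0 swap(s) -> [-2, -1, 3, 13]
No swaps in this pass, so bubble sort stops here.
Total comparisons: 3 + 2 + 1 = 6


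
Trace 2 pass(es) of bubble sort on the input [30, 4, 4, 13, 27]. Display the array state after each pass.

After pass 1: [4, 4, 13, 27, 30] (4 swaps)
After pass 2: [4, 4, 13, 27, 30] (0 swaps)
Total swaps: 4


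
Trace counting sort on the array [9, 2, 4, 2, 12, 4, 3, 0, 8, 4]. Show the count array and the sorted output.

Count array: [1, 0, 2, 1, 3, 0, 0, 0, 1, 1, 0, 0, 1]
(count[i] = number of elements equal to i)
Cumulative count: [1, 1, 3, 4, 7, 7, 7, 7, 8, 9, 9, 9, 10]
Sorted: [0, 2, 2, 3, 4, 4, 4, 8, 9, 12]


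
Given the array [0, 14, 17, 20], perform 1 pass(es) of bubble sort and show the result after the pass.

After pass 1: [0, 14, 17, 20] (0 swaps)
Total swaps: 0


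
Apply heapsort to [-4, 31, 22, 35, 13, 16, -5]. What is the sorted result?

Build heap: [35, 31, 22, -4, 13, 16, -5]
Extract 35: [31, 13, 22, -4, -5, 16, 35]
Extract 31: [22, 13, 16, -4, -5, 31, 35]
Extract 22: [16, 13, -5, -4, 22, 31, 35]
Extract 16: [13, -4, -5, 16, 22, 31, 35]
Extract 13: [-4, -5, 13, 16, 22, 31, 35]
Extract -4: [-5, -4, 13, 16, 22, 31, 35]


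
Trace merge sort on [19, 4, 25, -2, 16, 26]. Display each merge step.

Divide and conquer:
  Merge [4] + [25] -> [4, 25]
  Merge [19] + [4, 25] -> [4, 19, 25]
  Merge [16] + [26] -> [16, 26]
  Merge [-2] + [16, 26] -> [-2, 16, 26]
  Merge [4, 19, 25] + [-2, 16, 26] -> [-2, 4, 16, 19, 25, 26]


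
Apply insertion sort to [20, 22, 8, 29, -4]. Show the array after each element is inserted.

First element 20 is already 'sorted'
Insert 22: shifted 0 elements -> [20, 22, 8, 29, -4]
Insert 8: shifted 2 elements -> [8, 20, 22, 29, -4]
Insert 29: shifted 0 elements -> [8, 20, 22, 29, -4]
Insert -4: shifted 4 elements -> [-4, 8, 20, 22, 29]


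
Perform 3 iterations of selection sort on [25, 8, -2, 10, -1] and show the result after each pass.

Pass 1: Select minimum -2 at index 2, swap -> [-2, 8, 25, 10, -1]
Pass 2: Select minimum -1 at index 4, swap -> [-2, -1, 25, 10, 8]
Pass 3: Select minimum 8 at index 4, swap -> [-2, -1, 8, 10, 25]


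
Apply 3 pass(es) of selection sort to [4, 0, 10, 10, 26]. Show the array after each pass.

Pass 1: Select minimum 0 at index 1, swap -> [0, 4, 10, 10, 26]
Pass 2: Select minimum 4 at index 1, swap -> [0, 4, 10, 10, 26]
Pass 3: Select minimum 10 at index 2, swap -> [0, 4, 10, 10, 26]


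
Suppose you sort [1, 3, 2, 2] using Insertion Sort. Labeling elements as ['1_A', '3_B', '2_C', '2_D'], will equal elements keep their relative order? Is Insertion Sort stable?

Trace Insertion Sort on the labeled array (the key is the number; the letter only tracks identity):
  Insert 3_B at index 1: [1_A, 3_B, 2_C, 2_D]
  Insert 2_C at index 1: [1_A, 2_C, 3_B, 2_D]
  Insert 2_D at index 2: [1_A, 2_C, 2_D, 3_B]
Final order: [1_A, 2_C, 2_D, 3_B]
Equal keys:
  value 2: originally 2_C, 2_D; after sorting 2_C, 2_D -> order preserved
All equal keys kept their original relative order. Insertion Sort is stable: elements are shifted only while they are strictly greater than the key, so a key is inserted after any equal elements already placed.
Answer: Stable


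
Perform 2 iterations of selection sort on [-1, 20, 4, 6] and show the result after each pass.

Pass 1: Select minimum -1 at index 0, swap -> [-1, 20, 4, 6]
Pass 2: Select minimum 4 at index 2, swap -> [-1, 4, 20, 6]


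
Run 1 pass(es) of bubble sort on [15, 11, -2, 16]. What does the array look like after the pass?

After pass 1: [11, -2, 15, 16] (2 swaps)
Total swaps: 2


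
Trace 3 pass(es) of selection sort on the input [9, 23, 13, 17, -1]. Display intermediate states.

Pass 1: Select minimum -1 at index 4, swap -> [-1, 23, 13, 17, 9]
Pass 2: Select minimum 9 at index 4, swap -> [-1, 9, 13, 17, 23]
Pass 3: Select minimum 13 at index 2, swap -> [-1, 9, 13, 17, 23]


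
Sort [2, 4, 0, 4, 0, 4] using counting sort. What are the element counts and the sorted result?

Count array: [2, 0, 1, 0, 3]
(count[i] = number of elements equal to i)
Cumulative count: [2, 2, 3, 3, 6]
Sorted: [0, 0, 2, 4, 4, 4]


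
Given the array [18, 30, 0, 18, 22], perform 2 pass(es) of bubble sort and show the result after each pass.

After pass 1: [18, 0, 18, 22, 30] (3 swaps)
After pass 2: [0, 18, 18, 22, 30] (1 swaps)
Total swaps: 4


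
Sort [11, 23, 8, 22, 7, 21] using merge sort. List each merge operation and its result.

Divide and conquer:
  Merge [23] + [8] -> [8, 23]
  Merge [11] + [8, 23] -> [8, 11, 23]
  Merge [7] + [21] -> [7, 21]
  Merge [22] + [7, 21] -> [7, 21, 22]
  Merge [8, 11, 23] + [7, 21, 22] -> [7, 8, 11, 21, 22, 23]


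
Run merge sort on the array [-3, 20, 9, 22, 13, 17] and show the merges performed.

Divide and conquer:
  Merge [20] + [9] -> [9, 20]
  Merge [-3] + [9, 20] -> [-3, 9, 20]
  Merge [13] + [17] -> [13, 17]
  Merge [22] + [13, 17] -> [13, 17, 22]
  Merge [-3, 9, 20] + [13, 17, 22] -> [-3, 9, 13, 17, 20, 22]


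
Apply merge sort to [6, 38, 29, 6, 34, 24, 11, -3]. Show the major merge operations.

Divide and conquer:
  Merge [6] + [38] -> [6, 38]
  Merge [29] + [6] -> [6, 29]
  Merge [6, 38] + [6, 29] -> [6, 6, 29, 38]
  Merge [34] + [24] -> [24, 34]
  Merge [11] + [-3] -> [-3, 11]
  Merge [24, 34] + [-3, 11] -> [-3, 11, 24, 34]
  Merge [6, 6, 29, 38] + [-3, 11, 24, 34] -> [-3, 6, 6, 11, 24, 29, 34, 38]


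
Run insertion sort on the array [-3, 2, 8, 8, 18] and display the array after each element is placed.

First element -3 is already 'sorted'
Insert 2: shifted 0 elements -> [-3, 2, 8, 8, 18]
Insert 8: shifted 0 elements -> [-3, 2, 8, 8, 18]
Insert 8: shifted 0 elements -> [-3, 2, 8, 8, 18]
Insert 18: shifted 0 elements -> [-3, 2, 8, 8, 18]


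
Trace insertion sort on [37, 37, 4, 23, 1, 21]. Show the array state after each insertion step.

First element 37 is already 'sorted'
Insert 37: shifted 0 elements -> [37, 37, 4, 23, 1, 21]
Insert 4: shifted 2 elements -> [4, 37, 37, 23, 1, 21]
Insert 23: shifted 2 elements -> [4, 23, 37, 37, 1, 21]
Insert 1: shifted 4 elements -> [1, 4, 23, 37, 37, 21]
Insert 21: shifted 3 elements -> [1, 4, 21, 23, 37, 37]


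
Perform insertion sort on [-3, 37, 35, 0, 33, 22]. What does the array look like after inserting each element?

First element -3 is already 'sorted'
Insert 37: shifted 0 elements -> [-3, 37, 35, 0, 33, 22]
Insert 35: shifted 1 elements -> [-3, 35, 37, 0, 33, 22]
Insert 0: shifted 2 elements -> [-3, 0, 35, 37, 33, 22]
Insert 33: shifted 2 elements -> [-3, 0, 33, 35, 37, 22]
Insert 22: shifted 3 elements -> [-3, 0, 22, 33, 35, 37]


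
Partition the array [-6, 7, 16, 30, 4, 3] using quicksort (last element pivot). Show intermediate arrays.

Partition 1: pivot=3 at index 1 -> [-6, 3, 16, 30, 4, 7]
Partition 2: pivot=7 at index 3 -> [-6, 3, 4, 7, 16, 30]
Partition 3: pivot=30 at index 5 -> [-6, 3, 4, 7, 16, 30]


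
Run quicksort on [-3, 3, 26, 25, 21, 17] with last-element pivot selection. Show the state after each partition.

Partition 1: pivot=17 at index 2 -> [-3, 3, 17, 25, 21, 26]
Partition 2: pivot=3 at index 1 -> [-3, 3, 17, 25, 21, 26]
Partition 3: pivot=26 at index 5 -> [-3, 3, 17, 25, 21, 26]
Partition 4: pivot=21 at index 3 -> [-3, 3, 17, 21, 25, 26]


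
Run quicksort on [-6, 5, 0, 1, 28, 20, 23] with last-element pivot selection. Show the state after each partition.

Partition 1: pivot=23 at index 5 -> [-6, 5, 0, 1, 20, 23, 28]
Partition 2: pivot=20 at index 4 -> [-6, 5, 0, 1, 20, 23, 28]
Partition 3: pivot=1 at index 2 -> [-6, 0, 1, 5, 20, 23, 28]
Partition 4: pivot=0 at index 1 -> [-6, 0, 1, 5, 20, 23, 28]


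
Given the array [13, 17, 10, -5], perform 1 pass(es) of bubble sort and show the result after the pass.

After pass 1: [13, 10, -5, 17] (2 swaps)
Total swaps: 2


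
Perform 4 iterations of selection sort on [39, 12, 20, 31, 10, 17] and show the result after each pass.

Pass 1: Select minimum 10 at index 4, swap -> [10, 12, 20, 31, 39, 17]
Pass 2: Select minimum 12 at index 1, swap -> [10, 12, 20, 31, 39, 17]
Pass 3: Select minimum 17 at index 5, swap -> [10, 12, 17, 31, 39, 20]
Pass 4: Select minimum 20 at index 5, swap -> [10, 12, 17, 20, 39, 31]


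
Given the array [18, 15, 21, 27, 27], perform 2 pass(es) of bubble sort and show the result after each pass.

After pass 1: [15, 18, 21, 27, 27] (1 swaps)
After pass 2: [15, 18, 21, 27, 27] (0 swaps)
Total swaps: 1


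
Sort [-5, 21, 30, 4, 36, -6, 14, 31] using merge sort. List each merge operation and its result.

Divide and conquer:
  Merge [-5] + [21] -> [-5, 21]
  Merge [30] + [4] -> [4, 30]
  Merge [-5, 21] + [4, 30] -> [-5, 4, 21, 30]
  Merge [36] + [-6] -> [-6, 36]
  Merge [14] + [31] -> [14, 31]
  Merge [-6, 36] + [14, 31] -> [-6, 14, 31, 36]
  Merge [-5, 4, 21, 30] + [-6, 14, 31, 36] -> [-6, -5, 4, 14, 21, 30, 31, 36]


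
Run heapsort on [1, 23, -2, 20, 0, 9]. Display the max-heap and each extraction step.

Build heap: [23, 20, 9, 1, 0, -2]
Extract 23: [20, 1, 9, -2, 0, 23]
Extract 20: [9, 1, 0, -2, 20, 23]
Extract 9: [1, -2, 0, 9, 20, 23]
Extract 1: [0, -2, 1, 9, 20, 23]
Extract 0: [-2, 0, 1, 9, 20, 23]


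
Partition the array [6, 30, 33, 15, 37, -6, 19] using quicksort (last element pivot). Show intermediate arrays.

Partition 1: pivot=19 at index 3 -> [6, 15, -6, 19, 37, 33, 30]
Partition 2: pivot=-6 at index 0 -> [-6, 15, 6, 19, 37, 33, 30]
Partition 3: pivot=6 at index 1 -> [-6, 6, 15, 19, 37, 33, 30]
Partition 4: pivot=30 at index 4 -> [-6, 6, 15, 19, 30, 33, 37]
Partition 5: pivot=37 at index 6 -> [-6, 6, 15, 19, 30, 33, 37]


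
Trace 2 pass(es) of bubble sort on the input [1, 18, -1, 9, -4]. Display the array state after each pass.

After pass 1: [1, -1, 9, -4, 18] (3 swaps)
After pass 2: [-1, 1, -4, 9, 18] (2 swaps)
Total swaps: 5


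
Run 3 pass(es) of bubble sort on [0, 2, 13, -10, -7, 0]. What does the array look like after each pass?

After pass 1: [0, 2, -10, -7, 0, 13] (3 swaps)
After pass 2: [0, -10, -7, 0, 2, 13] (3 swaps)
After pass 3: [-10, -7, 0, 0, 2, 13] (2 swaps)
Total swaps: 8


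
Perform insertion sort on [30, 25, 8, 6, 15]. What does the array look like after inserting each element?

First element 30 is already 'sorted'
Insert 25: shifted 1 elements -> [25, 30, 8, 6, 15]
Insert 8: shifted 2 elements -> [8, 25, 30, 6, 15]
Insert 6: shifted 3 elements -> [6, 8, 25, 30, 15]
Insert 15: shifted 2 elements -> [6, 8, 15, 25, 30]


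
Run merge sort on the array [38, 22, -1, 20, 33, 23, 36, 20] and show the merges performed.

Divide and conquer:
  Merge [38] + [22] -> [22, 38]
  Merge [-1] + [20] -> [-1, 20]
  Merge [22, 38] + [-1, 20] -> [-1, 20, 22, 38]
  Merge [33] + [23] -> [23, 33]
  Merge [36] + [20] -> [20, 36]
  Merge [23, 33] + [20, 36] -> [20, 23, 33, 36]
  Merge [-1, 20, 22, 38] + [20, 23, 33, 36] -> [-1, 20, 20, 22, 23, 33, 36, 38]


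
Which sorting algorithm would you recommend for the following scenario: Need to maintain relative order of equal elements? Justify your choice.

Best choice: Merge sort or Insertion sort
Reason: Both are stable; quicksort and heapsort are not stable


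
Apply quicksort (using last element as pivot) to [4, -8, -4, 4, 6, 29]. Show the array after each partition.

Partition 1: pivot=29 at index 5 -> [4, -8, -4, 4, 6, 29]
Partition 2: pivot=6 at index 4 -> [4, -8, -4, 4, 6, 29]
Partition 3: pivot=4 at index 3 -> [4, -8, -4, 4, 6, 29]
Partition 4: pivot=-4 at index 1 -> [-8, -4, 4, 4, 6, 29]


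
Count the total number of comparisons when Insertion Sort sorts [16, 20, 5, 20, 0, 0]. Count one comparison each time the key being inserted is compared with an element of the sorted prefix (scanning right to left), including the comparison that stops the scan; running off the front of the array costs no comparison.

Insert 20: 16 <= 20 (stop) = 1 comparison(s) -> [16, 20, 5, 20, 0, 0]
Insert 5: 20 > 5 (shift), 16 > 5 (shift), reached front = 2 comparison(s) -> [5, 16, 20, 20, 0, 0]
Insert 20: 20 <= 20 (stop) = 1 comparison(s) -> [5, 16, 20, 20, 0, 0]
Insert 0: 20 > 0 (shift), 20 > 0 (shift), 16 > 0 (shift), 5 > 0 (shift), reached front = 4 comparison(s) -> [0, 5, 16, 20, 20, 0]
Insert 0: 20 > 0 (shift), 20 > 0 (shift), 16 > 0 (shift), 5 > 0 (shift), 0 <= 0 (stop) = 5 comparison(s) -> [0, 0, 5, 16, 20, 20]
Total comparisons: 1 + 2 + 1 + 4 + 5 = 13


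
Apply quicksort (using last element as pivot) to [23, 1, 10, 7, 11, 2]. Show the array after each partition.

Partition 1: pivot=2 at index 1 -> [1, 2, 10, 7, 11, 23]
Partition 2: pivot=23 at index 5 -> [1, 2, 10, 7, 11, 23]
Partition 3: pivot=11 at index 4 -> [1, 2, 10, 7, 11, 23]
Partition 4: pivot=7 at index 2 -> [1, 2, 7, 10, 11, 23]


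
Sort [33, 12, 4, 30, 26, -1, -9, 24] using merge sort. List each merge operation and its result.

Divide and conquer:
  Merge [33] + [12] -> [12, 33]
  Merge [4] + [30] -> [4, 30]
  Merge [12, 33] + [4, 30] -> [4, 12, 30, 33]
  Merge [26] + [-1] -> [-1, 26]
  Merge [-9] + [24] -> [-9, 24]
  Merge [-1, 26] + [-9, 24] -> [-9, -1, 24, 26]
  Merge [4, 12, 30, 33] + [-9, -1, 24, 26] -> [-9, -1, 4, 12, 24, 26, 30, 33]


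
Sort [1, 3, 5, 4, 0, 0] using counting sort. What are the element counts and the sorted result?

Count array: [2, 1, 0, 1, 1, 1]
(count[i] = number of elements equal to i)
Cumulative count: [2, 3, 3, 4, 5, 6]
Sorted: [0, 0, 1, 3, 4, 5]


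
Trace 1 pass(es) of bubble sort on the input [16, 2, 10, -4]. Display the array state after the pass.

After pass 1: [2, 10, -4, 16] (3 swaps)
Total swaps: 3


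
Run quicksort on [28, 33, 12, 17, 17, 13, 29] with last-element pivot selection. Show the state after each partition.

Partition 1: pivot=29 at index 5 -> [28, 12, 17, 17, 13, 29, 33]
Partition 2: pivot=13 at index 1 -> [12, 13, 17, 17, 28, 29, 33]
Partition 3: pivot=28 at index 4 -> [12, 13, 17, 17, 28, 29, 33]
Partition 4: pivot=17 at index 3 -> [12, 13, 17, 17, 28, 29, 33]


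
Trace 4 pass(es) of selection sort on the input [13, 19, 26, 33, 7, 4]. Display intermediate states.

Pass 1: Select minimum 4 at index 5, swap -> [4, 19, 26, 33, 7, 13]
Pass 2: Select minimum 7 at index 4, swap -> [4, 7, 26, 33, 19, 13]
Pass 3: Select minimum 13 at index 5, swap -> [4, 7, 13, 33, 19, 26]
Pass 4: Select minimum 19 at index 4, swap -> [4, 7, 13, 19, 33, 26]


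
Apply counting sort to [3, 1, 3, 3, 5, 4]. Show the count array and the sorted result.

Count array: [0, 1, 0, 3, 1, 1]
(count[i] = number of elements equal to i)
Cumulative count: [0, 1, 1, 4, 5, 6]
Sorted: [1, 3, 3, 3, 4, 5]


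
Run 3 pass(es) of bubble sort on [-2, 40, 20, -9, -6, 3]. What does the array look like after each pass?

After pass 1: [-2, 20, -9, -6, 3, 40] (4 swaps)
After pass 2: [-2, -9, -6, 3, 20, 40] (3 swaps)
After pass 3: [-9, -6, -2, 3, 20, 40] (2 swaps)
Total swaps: 9


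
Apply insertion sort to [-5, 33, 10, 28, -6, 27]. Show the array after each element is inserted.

First element -5 is already 'sorted'
Insert 33: shifted 0 elements -> [-5, 33, 10, 28, -6, 27]
Insert 10: shifted 1 elements -> [-5, 10, 33, 28, -6, 27]
Insert 28: shifted 1 elements -> [-5, 10, 28, 33, -6, 27]
Insert -6: shifted 4 elements -> [-6, -5, 10, 28, 33, 27]
Insert 27: shifted 2 elements -> [-6, -5, 10, 27, 28, 33]


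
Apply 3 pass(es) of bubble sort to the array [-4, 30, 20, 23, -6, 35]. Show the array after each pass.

After pass 1: [-4, 20, 23, -6, 30, 35] (3 swaps)
After pass 2: [-4, 20, -6, 23, 30, 35] (1 swaps)
After pass 3: [-4, -6, 20, 23, 30, 35] (1 swaps)
Total swaps: 5


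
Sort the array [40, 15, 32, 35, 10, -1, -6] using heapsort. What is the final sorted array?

Build heap: [40, 35, 32, 15, 10, -1, -6]
Extract 40: [35, 15, 32, -6, 10, -1, 40]
Extract 35: [32, 15, -1, -6, 10, 35, 40]
Extract 32: [15, 10, -1, -6, 32, 35, 40]
Extract 15: [10, -6, -1, 15, 32, 35, 40]
Extract 10: [-1, -6, 10, 15, 32, 35, 40]
Extract -1: [-6, -1, 10, 15, 32, 35, 40]


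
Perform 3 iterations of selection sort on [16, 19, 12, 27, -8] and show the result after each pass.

Pass 1: Select minimum -8 at index 4, swap -> [-8, 19, 12, 27, 16]
Pass 2: Select minimum 12 at index 2, swap -> [-8, 12, 19, 27, 16]
Pass 3: Select minimum 16 at index 4, swap -> [-8, 12, 16, 27, 19]


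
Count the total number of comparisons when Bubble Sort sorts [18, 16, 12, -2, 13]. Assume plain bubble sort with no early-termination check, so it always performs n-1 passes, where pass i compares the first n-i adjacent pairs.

Pass 1: compare adjacent pairs (0,1)..(3,4) = 4 comparison(s), 4 swap(s) -> [16, 12, -2, 13, 18]
Pass 2: compare adjacent pairs (0,1)..(2,3) = 3 comparison(s), 3 swap(s) -> [12, -2, 13, 16, 18]
Pass 3: compare adjacent pairs (0,1)..(1,2) = 2 comparison(s), 1 swap(s) -> [-2, 12, 13, 16, 18]
Pass 4: compare adjacent pairs (0,1)..(0,1) = 1 comparison(s), 0 swap(s) -> [-2, 12, 13, 16, 18]
Total comparisons: 4 + 3 + 2 + 1 = 10


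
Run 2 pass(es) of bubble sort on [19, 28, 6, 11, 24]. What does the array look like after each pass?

After pass 1: [19, 6, 11, 24, 28] (3 swaps)
After pass 2: [6, 11, 19, 24, 28] (2 swaps)
Total swaps: 5


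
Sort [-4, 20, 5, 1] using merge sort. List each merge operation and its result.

Divide and conquer:
  Merge [-4] + [20] -> [-4, 20]
  Merge [5] + [1] -> [1, 5]
  Merge [-4, 20] + [1, 5] -> [-4, 1, 5, 20]


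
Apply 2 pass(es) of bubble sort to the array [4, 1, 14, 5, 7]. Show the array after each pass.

After pass 1: [1, 4, 5, 7, 14] (3 swaps)
After pass 2: [1, 4, 5, 7, 14] (0 swaps)
Total swaps: 3


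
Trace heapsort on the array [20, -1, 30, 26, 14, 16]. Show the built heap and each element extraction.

Build heap: [30, 26, 20, -1, 14, 16]
Extract 30: [26, 16, 20, -1, 14, 30]
Extract 26: [20, 16, 14, -1, 26, 30]
Extract 20: [16, -1, 14, 20, 26, 30]
Extract 16: [14, -1, 16, 20, 26, 30]
Extract 14: [-1, 14, 16, 20, 26, 30]


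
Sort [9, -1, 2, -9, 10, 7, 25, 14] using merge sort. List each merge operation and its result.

Divide and conquer:
  Merge [9] + [-1] -> [-1, 9]
  Merge [2] + [-9] -> [-9, 2]
  Merge [-1, 9] + [-9, 2] -> [-9, -1, 2, 9]
  Merge [10] + [7] -> [7, 10]
  Merge [25] + [14] -> [14, 25]
  Merge [7, 10] + [14, 25] -> [7, 10, 14, 25]
  Merge [-9, -1, 2, 9] + [7, 10, 14, 25] -> [-9, -1, 2, 7, 9, 10, 14, 25]


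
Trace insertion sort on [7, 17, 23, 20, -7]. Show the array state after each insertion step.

First element 7 is already 'sorted'
Insert 17: shifted 0 elements -> [7, 17, 23, 20, -7]
Insert 23: shifted 0 elements -> [7, 17, 23, 20, -7]
Insert 20: shifted 1 elements -> [7, 17, 20, 23, -7]
Insert -7: shifted 4 elements -> [-7, 7, 17, 20, 23]


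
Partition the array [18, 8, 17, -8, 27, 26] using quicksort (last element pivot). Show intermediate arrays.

Partition 1: pivot=26 at index 4 -> [18, 8, 17, -8, 26, 27]
Partition 2: pivot=-8 at index 0 -> [-8, 8, 17, 18, 26, 27]
Partition 3: pivot=18 at index 3 -> [-8, 8, 17, 18, 26, 27]
Partition 4: pivot=17 at index 2 -> [-8, 8, 17, 18, 26, 27]


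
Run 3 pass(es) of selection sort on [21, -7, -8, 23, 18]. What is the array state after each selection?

Pass 1: Select minimum -8 at index 2, swap -> [-8, -7, 21, 23, 18]
Pass 2: Select minimum -7 at index 1, swap -> [-8, -7, 21, 23, 18]
Pass 3: Select minimum 18 at index 4, swap -> [-8, -7, 18, 23, 21]


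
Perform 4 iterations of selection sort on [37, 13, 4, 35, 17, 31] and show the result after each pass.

Pass 1: Select minimum 4 at index 2, swap -> [4, 13, 37, 35, 17, 31]
Pass 2: Select minimum 13 at index 1, swap -> [4, 13, 37, 35, 17, 31]
Pass 3: Select minimum 17 at index 4, swap -> [4, 13, 17, 35, 37, 31]
Pass 4: Select minimum 31 at index 5, swap -> [4, 13, 17, 31, 37, 35]


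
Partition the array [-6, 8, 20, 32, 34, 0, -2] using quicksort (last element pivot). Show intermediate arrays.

Partition 1: pivot=-2 at index 1 -> [-6, -2, 20, 32, 34, 0, 8]
Partition 2: pivot=8 at index 3 -> [-6, -2, 0, 8, 34, 20, 32]
Partition 3: pivot=32 at index 5 -> [-6, -2, 0, 8, 20, 32, 34]


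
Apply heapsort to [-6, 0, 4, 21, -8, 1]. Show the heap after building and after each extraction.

Build heap: [21, 0, 4, -6, -8, 1]
Extract 21: [4, 0, 1, -6, -8, 21]
Extract 4: [1, 0, -8, -6, 4, 21]
Extract 1: [0, -6, -8, 1, 4, 21]
Extract 0: [-6, -8, 0, 1, 4, 21]
Extract -6: [-8, -6, 0, 1, 4, 21]


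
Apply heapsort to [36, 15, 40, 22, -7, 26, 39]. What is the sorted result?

Build heap: [40, 22, 39, 15, -7, 26, 36]
Extract 40: [39, 22, 36, 15, -7, 26, 40]
Extract 39: [36, 22, 26, 15, -7, 39, 40]
Extract 36: [26, 22, -7, 15, 36, 39, 40]
Extract 26: [22, 15, -7, 26, 36, 39, 40]
Extract 22: [15, -7, 22, 26, 36, 39, 40]
Extract 15: [-7, 15, 22, 26, 36, 39, 40]


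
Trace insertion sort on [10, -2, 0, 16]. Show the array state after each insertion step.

First element 10 is already 'sorted'
Insert -2: shifted 1 elements -> [-2, 10, 0, 16]
Insert 0: shifted 1 elements -> [-2, 0, 10, 16]
Insert 16: shifted 0 elements -> [-2, 0, 10, 16]


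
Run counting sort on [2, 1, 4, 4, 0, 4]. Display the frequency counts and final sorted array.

Count array: [1, 1, 1, 0, 3]
(count[i] = number of elements equal to i)
Cumulative count: [1, 2, 3, 3, 6]
Sorted: [0, 1, 2, 4, 4, 4]


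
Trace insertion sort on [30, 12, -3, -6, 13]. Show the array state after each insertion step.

First element 30 is already 'sorted'
Insert 12: shifted 1 elements -> [12, 30, -3, -6, 13]
Insert -3: shifted 2 elements -> [-3, 12, 30, -6, 13]
Insert -6: shifted 3 elements -> [-6, -3, 12, 30, 13]
Insert 13: shifted 1 elements -> [-6, -3, 12, 13, 30]


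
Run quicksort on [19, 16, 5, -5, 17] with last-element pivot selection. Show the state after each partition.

Partition 1: pivot=17 at index 3 -> [16, 5, -5, 17, 19]
Partition 2: pivot=-5 at index 0 -> [-5, 5, 16, 17, 19]
Partition 3: pivot=16 at index 2 -> [-5, 5, 16, 17, 19]


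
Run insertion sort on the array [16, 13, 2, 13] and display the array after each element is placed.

First element 16 is already 'sorted'
Insert 13: shifted 1 elements -> [13, 16, 2, 13]
Insert 2: shifted 2 elements -> [2, 13, 16, 13]
Insert 13: shifted 1 elements -> [2, 13, 13, 16]


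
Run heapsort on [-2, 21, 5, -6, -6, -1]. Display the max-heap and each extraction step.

Build heap: [21, -2, 5, -6, -6, -1]
Extract 21: [5, -2, -1, -6, -6, 21]
Extract 5: [-1, -2, -6, -6, 5, 21]
Extract -1: [-2, -6, -6, -1, 5, 21]
Extract -2: [-6, -6, -2, -1, 5, 21]
Extract -6: [-6, -6, -2, -1, 5, 21]


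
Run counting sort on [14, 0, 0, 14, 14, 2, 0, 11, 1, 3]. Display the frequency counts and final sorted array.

Count array: [3, 1, 1, 1, 0, 0, 0, 0, 0, 0, 0, 1, 0, 0, 3]
(count[i] = number of elements equal to i)
Cumulative count: [3, 4, 5, 6, 6, 6, 6, 6, 6, 6, 6, 7, 7, 7, 10]
Sorted: [0, 0, 0, 1, 2, 3, 11, 14, 14, 14]


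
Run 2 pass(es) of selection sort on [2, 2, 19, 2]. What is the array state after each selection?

Pass 1: Select minimum 2 at index 0, swap -> [2, 2, 19, 2]
Pass 2: Select minimum 2 at index 1, swap -> [2, 2, 19, 2]


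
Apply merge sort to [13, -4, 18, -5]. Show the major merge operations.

Divide and conquer:
  Merge [13] + [-4] -> [-4, 13]
  Merge [18] + [-5] -> [-5, 18]
  Merge [-4, 13] + [-5, 18] -> [-5, -4, 13, 18]


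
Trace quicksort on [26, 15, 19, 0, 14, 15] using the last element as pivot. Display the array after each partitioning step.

Partition 1: pivot=15 at index 3 -> [15, 0, 14, 15, 19, 26]
Partition 2: pivot=14 at index 1 -> [0, 14, 15, 15, 19, 26]
Partition 3: pivot=26 at index 5 -> [0, 14, 15, 15, 19, 26]


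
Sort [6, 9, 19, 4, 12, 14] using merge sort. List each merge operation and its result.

Divide and conquer:
  Merge [9] + [19] -> [9, 19]
  Merge [6] + [9, 19] -> [6, 9, 19]
  Merge [12] + [14] -> [12, 14]
  Merge [4] + [12, 14] -> [4, 12, 14]
  Merge [6, 9, 19] + [4, 12, 14] -> [4, 6, 9, 12, 14, 19]


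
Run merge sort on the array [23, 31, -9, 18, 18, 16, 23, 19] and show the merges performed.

Divide and conquer:
  Merge [23] + [31] -> [23, 31]
  Merge [-9] + [18] -> [-9, 18]
  Merge [23, 31] + [-9, 18] -> [-9, 18, 23, 31]
  Merge [18] + [16] -> [16, 18]
  Merge [23] + [19] -> [19, 23]
  Merge [16, 18] + [19, 23] -> [16, 18, 19, 23]
  Merge [-9, 18, 23, 31] + [16, 18, 19, 23] -> [-9, 16, 18, 18, 19, 23, 23, 31]


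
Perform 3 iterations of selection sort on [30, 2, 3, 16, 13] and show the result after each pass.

Pass 1: Select minimum 2 at index 1, swap -> [2, 30, 3, 16, 13]
Pass 2: Select minimum 3 at index 2, swap -> [2, 3, 30, 16, 13]
Pass 3: Select minimum 13 at index 4, swap -> [2, 3, 13, 16, 30]


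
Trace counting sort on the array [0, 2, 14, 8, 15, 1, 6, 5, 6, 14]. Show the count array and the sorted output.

Count array: [1, 1, 1, 0, 0, 1, 2, 0, 1, 0, 0, 0, 0, 0, 2, 1]
(count[i] = number of elements equal to i)
Cumulative count: [1, 2, 3, 3, 3, 4, 6, 6, 7, 7, 7, 7, 7, 7, 9, 10]
Sorted: [0, 1, 2, 5, 6, 6, 8, 14, 14, 15]


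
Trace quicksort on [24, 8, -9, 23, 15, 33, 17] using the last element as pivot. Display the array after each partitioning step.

Partition 1: pivot=17 at index 3 -> [8, -9, 15, 17, 24, 33, 23]
Partition 2: pivot=15 at index 2 -> [8, -9, 15, 17, 24, 33, 23]
Partition 3: pivot=-9 at index 0 -> [-9, 8, 15, 17, 24, 33, 23]
Partition 4: pivot=23 at index 4 -> [-9, 8, 15, 17, 23, 33, 24]
Partition 5: pivot=24 at index 5 -> [-9, 8, 15, 17, 23, 24, 33]


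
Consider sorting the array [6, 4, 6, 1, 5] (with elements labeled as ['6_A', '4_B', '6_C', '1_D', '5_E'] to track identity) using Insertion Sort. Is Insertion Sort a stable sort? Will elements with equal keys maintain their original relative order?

Trace Insertion Sort on the labeled array (the key is the number; the letter only tracks identity):
  Insert 4_B at index 0: [4_B, 6_A, 6_C, 1_D, 5_E]
  Insert 6_C at index 2: [4_B, 6_A, 6_C, 1_D, 5_E]
  Insert 1_D at index 0: [1_D, 4_B, 6_A, 6_C, 5_E]
  Insert 5_E at index 2: [1_D, 4_B, 5_E, 6_A, 6_C]
Final order: [1_D, 4_B, 5_E, 6_A, 6_C]
Equal keys:
  value 6: originally 6_A, 6_C; after sorting 6_A, 6_C -> order preserved
All equal keys kept their original relative order. Insertion Sort is stable: elements are shifted only while they are strictly greater than the key, so a key is inserted after any equal elements already placed.
Answer: Stable


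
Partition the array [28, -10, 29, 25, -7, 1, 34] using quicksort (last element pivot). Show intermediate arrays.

Partition 1: pivot=34 at index 6 -> [28, -10, 29, 25, -7, 1, 34]
Partition 2: pivot=1 at index 2 -> [-10, -7, 1, 25, 28, 29, 34]
Partition 3: pivot=-7 at index 1 -> [-10, -7, 1, 25, 28, 29, 34]
Partition 4: pivot=29 at index 5 -> [-10, -7, 1, 25, 28, 29, 34]
Partition 5: pivot=28 at index 4 -> [-10, -7, 1, 25, 28, 29, 34]


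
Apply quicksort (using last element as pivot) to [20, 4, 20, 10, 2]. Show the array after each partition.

Partition 1: pivot=2 at index 0 -> [2, 4, 20, 10, 20]
Partition 2: pivot=20 at index 4 -> [2, 4, 20, 10, 20]
Partition 3: pivot=10 at index 2 -> [2, 4, 10, 20, 20]


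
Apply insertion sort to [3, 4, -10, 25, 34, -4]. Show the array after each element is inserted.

First element 3 is already 'sorted'
Insert 4: shifted 0 elements -> [3, 4, -10, 25, 34, -4]
Insert -10: shifted 2 elements -> [-10, 3, 4, 25, 34, -4]
Insert 25: shifted 0 elements -> [-10, 3, 4, 25, 34, -4]
Insert 34: shifted 0 elements -> [-10, 3, 4, 25, 34, -4]
Insert -4: shifted 4 elements -> [-10, -4, 3, 4, 25, 34]


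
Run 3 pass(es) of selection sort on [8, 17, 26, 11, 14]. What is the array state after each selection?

Pass 1: Select minimum 8 at index 0, swap -> [8, 17, 26, 11, 14]
Pass 2: Select minimum 11 at index 3, swap -> [8, 11, 26, 17, 14]
Pass 3: Select minimum 14 at index 4, swap -> [8, 11, 14, 17, 26]


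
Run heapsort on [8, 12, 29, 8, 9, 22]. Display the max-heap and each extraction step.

Build heap: [29, 12, 22, 8, 9, 8]
Extract 29: [22, 12, 8, 8, 9, 29]
Extract 22: [12, 9, 8, 8, 22, 29]
Extract 12: [9, 8, 8, 12, 22, 29]
Extract 9: [8, 8, 9, 12, 22, 29]
Extract 8: [8, 8, 9, 12, 22, 29]
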